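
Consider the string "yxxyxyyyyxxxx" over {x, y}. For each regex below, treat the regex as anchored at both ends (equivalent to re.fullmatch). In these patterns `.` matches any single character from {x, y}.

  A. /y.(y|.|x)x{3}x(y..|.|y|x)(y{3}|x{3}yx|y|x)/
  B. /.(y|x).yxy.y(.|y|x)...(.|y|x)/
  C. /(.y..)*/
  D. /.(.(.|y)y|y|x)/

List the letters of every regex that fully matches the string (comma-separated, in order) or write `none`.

B

A → no match
B → match
C → no match
D → no match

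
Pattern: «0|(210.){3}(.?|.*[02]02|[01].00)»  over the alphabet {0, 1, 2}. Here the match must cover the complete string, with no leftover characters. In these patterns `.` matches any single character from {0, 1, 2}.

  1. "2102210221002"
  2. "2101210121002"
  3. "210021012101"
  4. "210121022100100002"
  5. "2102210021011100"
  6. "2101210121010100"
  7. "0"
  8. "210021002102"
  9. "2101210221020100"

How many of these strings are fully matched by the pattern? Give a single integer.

1 → match
2 → match
3 → match
4 → match
5 → match
6 → match
7 → match
8 → match
9 → match
Total matched: 9

9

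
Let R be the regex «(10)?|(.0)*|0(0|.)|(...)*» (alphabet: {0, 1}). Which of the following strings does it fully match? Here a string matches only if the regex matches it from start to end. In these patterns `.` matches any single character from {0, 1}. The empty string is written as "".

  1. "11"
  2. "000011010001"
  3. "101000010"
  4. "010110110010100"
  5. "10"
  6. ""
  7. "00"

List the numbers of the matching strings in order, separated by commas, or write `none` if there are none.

2, 3, 4, 5, 6, 7

1. "11" → no match
2. "000011010001" → match
3. "101000010" → match
4 → match
5. "10" → match
6. "" → match
7. "00" → match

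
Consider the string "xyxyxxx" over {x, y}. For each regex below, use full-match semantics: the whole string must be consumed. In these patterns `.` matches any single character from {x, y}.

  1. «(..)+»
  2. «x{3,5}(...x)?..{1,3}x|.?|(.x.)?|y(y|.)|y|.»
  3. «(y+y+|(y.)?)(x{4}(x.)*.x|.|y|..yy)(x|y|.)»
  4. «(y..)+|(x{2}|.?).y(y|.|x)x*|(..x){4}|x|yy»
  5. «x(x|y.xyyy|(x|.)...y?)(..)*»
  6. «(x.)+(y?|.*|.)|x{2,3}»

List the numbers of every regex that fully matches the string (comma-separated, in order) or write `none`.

1 → no match
2 → no match
3 → no match
4 → no match
5 → match
6 → match

5, 6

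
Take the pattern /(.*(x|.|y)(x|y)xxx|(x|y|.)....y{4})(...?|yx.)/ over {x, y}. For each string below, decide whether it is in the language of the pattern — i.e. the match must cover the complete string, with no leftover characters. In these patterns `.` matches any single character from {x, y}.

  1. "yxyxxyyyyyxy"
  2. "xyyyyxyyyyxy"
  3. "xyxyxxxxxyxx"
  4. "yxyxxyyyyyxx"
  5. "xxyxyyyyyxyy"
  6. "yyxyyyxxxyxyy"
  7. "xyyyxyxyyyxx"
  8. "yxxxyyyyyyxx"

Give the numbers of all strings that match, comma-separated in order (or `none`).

1 → match
2 → no match
3 → match
4 → match
5 → match
6 → no match
7 → no match
8 → match

1, 3, 4, 5, 8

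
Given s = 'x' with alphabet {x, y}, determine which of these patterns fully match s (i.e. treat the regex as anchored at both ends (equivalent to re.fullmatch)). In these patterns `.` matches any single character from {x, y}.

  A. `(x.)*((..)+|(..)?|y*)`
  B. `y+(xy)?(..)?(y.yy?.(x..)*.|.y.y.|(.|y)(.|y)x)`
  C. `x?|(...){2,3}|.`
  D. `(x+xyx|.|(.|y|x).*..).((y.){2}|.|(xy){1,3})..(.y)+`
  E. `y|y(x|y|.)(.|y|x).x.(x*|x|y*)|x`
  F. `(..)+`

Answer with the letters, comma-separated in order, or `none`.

C, E

A → no match
B → no match — must start with 'y'
C → match
D → no match — must end with 'y'
E → match
F → no match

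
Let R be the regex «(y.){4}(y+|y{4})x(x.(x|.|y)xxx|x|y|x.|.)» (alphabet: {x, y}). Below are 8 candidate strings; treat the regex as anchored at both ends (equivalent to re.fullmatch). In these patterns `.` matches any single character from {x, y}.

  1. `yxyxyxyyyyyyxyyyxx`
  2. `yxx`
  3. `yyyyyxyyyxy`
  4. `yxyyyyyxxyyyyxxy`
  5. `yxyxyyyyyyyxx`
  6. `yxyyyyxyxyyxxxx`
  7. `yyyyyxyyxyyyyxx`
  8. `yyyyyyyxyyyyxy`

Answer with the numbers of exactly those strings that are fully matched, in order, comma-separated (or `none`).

1 → no match
2 → no match
3 → match
4 → no match
5 → match
6 → no match
7 → no match
8 → match

3, 5, 8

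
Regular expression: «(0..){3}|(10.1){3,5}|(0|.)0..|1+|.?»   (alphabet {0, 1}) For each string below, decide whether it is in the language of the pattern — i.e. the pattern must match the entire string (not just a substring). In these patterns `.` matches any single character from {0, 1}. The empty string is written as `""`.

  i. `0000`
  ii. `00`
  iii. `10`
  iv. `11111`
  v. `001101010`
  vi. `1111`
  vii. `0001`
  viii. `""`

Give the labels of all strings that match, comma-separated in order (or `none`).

i → match
ii → no match
iii → no match
iv → match
v → no match
vi → match
vii → match
viii → match

i, iv, vi, vii, viii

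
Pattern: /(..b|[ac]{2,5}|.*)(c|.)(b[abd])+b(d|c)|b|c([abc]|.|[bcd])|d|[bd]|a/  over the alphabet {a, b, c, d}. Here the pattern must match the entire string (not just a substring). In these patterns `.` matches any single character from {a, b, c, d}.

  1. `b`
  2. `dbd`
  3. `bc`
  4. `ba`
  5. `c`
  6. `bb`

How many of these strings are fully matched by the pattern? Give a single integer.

1

1 → match
2 → no match
3 → no match
4 → no match
5 → no match
6 → no match
Total matched: 1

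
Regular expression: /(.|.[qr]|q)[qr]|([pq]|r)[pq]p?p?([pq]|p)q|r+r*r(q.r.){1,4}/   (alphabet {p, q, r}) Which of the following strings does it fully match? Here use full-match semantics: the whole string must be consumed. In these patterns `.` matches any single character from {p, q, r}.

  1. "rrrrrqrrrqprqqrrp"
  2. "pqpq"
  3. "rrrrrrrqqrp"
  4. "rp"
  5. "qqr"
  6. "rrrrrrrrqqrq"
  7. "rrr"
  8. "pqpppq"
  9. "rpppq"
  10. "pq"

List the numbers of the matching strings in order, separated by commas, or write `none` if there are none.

1, 2, 3, 5, 6, 7, 8, 9, 10

1 → match
2 → match
3 → match
4 → no match
5 → match
6 → match
7 → match
8 → match
9 → match
10 → match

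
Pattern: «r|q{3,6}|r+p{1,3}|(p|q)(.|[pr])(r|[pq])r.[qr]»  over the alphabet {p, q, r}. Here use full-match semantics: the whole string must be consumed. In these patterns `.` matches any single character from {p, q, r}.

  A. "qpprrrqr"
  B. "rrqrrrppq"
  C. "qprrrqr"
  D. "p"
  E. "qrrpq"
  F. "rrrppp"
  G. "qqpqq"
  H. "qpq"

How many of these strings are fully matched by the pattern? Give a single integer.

1

A → no match
B → no match
C → no match
D → no match
E → no match
F → match
G → no match
H → no match
Total matched: 1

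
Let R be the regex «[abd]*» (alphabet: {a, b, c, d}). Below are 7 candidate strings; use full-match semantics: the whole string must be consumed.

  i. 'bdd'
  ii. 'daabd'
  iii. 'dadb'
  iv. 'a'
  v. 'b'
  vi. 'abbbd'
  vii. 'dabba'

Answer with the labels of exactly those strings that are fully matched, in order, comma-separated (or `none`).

i. 'bdd' → match
ii. 'daabd' → match
iii. 'dadb' → match
iv. 'a' → match
v. 'b' → match
vi. 'abbbd' → match
vii. 'dabba' → match

i, ii, iii, iv, v, vi, vii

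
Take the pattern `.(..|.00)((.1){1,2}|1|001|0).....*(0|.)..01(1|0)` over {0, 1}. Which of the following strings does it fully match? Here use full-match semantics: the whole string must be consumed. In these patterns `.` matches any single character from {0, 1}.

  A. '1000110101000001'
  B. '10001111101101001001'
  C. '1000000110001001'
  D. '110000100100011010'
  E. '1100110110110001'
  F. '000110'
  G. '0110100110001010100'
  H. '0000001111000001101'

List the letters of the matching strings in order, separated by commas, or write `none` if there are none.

A → no match
B → no match
C → no match
D → match
E → no match
F → no match
G → no match
H → no match

D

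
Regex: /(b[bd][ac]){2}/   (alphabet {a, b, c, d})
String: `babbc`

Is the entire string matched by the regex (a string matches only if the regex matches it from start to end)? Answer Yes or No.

No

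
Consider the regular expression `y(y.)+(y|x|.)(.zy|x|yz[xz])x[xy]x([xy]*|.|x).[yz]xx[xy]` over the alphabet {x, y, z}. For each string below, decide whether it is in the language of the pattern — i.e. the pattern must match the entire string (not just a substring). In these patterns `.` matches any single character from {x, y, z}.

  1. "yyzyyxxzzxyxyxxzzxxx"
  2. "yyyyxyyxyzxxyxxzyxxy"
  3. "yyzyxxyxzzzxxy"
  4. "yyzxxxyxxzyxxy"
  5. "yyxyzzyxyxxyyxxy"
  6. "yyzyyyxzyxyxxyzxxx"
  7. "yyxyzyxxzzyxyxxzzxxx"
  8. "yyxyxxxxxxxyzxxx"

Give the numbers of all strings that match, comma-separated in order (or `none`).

2, 3, 4, 5, 6, 7, 8

1 → no match
2 → match
3 → match
4 → match
5 → match
6 → match
7 → match
8 → match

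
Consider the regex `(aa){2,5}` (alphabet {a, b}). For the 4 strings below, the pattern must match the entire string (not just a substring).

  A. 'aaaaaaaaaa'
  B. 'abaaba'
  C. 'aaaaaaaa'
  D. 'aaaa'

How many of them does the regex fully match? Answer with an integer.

3

A → match
B → no match — must start with 'aa'
C → match
D → match
Total matched: 3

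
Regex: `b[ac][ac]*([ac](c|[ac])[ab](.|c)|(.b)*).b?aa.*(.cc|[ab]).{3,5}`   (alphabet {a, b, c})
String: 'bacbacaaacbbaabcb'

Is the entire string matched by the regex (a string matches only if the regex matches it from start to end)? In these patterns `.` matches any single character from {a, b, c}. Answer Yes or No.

No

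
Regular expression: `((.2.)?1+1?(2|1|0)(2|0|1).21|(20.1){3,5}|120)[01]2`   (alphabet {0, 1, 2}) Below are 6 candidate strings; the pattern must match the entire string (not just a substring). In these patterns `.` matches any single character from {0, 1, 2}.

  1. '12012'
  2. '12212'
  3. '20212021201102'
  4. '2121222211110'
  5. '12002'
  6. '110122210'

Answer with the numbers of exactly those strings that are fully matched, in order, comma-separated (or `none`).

1, 3, 5

1. '12012' → match
2. '12212' → no match
3 → match
4 → no match — must end with '2'
5. '12002' → match
6. '110122210' → no match — must end with '2'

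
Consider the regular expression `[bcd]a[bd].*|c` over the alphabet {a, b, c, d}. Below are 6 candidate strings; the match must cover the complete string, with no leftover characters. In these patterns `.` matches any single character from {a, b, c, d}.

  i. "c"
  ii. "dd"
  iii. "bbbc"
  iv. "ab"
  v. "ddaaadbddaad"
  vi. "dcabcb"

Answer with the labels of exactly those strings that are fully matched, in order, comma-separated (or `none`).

i → match
ii → no match
iii → no match
iv → no match
v → no match
vi → no match

i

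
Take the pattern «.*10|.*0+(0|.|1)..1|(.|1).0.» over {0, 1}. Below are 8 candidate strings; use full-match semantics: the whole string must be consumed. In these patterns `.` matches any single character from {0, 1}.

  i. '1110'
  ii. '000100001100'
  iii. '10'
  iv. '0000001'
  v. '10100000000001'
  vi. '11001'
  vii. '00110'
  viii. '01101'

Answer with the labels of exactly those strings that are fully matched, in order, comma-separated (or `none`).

i. '1110' → match
ii. '000100001100' → no match
iii. '10' → match
iv. '0000001' → match
v → match
vi. '11001' → no match
vii. '00110' → match
viii. '01101' → match

i, iii, iv, v, vii, viii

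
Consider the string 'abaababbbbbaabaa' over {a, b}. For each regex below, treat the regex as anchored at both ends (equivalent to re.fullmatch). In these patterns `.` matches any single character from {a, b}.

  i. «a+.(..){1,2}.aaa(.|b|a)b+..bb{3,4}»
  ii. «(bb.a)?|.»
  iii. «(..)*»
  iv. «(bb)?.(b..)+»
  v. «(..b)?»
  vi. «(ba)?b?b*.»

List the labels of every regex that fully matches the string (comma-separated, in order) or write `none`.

i → no match — must end with 'b'
ii → no match
iii → match
iv → match
v → no match
vi → no match

iii, iv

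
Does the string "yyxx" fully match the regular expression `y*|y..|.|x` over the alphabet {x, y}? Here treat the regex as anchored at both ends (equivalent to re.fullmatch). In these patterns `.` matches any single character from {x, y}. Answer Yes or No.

No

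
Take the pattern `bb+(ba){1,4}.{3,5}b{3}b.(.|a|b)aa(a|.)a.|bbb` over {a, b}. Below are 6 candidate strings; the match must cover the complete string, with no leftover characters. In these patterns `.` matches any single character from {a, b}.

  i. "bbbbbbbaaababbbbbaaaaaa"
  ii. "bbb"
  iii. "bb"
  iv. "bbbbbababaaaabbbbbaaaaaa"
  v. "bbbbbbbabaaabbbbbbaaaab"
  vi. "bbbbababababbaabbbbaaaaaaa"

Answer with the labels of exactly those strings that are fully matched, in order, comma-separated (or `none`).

i → match
ii → match
iii → no match
iv → match
v → match
vi → match

i, ii, iv, v, vi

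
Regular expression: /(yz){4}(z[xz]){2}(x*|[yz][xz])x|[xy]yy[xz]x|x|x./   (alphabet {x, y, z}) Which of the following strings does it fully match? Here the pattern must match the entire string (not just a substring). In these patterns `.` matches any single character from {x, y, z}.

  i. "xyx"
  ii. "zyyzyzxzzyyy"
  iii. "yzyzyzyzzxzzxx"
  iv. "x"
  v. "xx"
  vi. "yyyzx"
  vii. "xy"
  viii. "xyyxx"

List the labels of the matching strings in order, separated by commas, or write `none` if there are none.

i → no match
ii → no match
iii → match
iv → match
v → match
vi → match
vii → match
viii → match

iii, iv, v, vi, vii, viii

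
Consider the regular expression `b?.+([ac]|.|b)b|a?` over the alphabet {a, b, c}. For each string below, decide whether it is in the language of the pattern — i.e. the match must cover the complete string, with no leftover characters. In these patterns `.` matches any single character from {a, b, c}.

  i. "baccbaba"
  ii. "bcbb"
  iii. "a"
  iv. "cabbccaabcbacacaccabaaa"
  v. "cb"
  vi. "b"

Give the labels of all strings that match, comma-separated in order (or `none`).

ii, iii

i → no match
ii → match
iii → match
iv → no match
v → no match
vi → no match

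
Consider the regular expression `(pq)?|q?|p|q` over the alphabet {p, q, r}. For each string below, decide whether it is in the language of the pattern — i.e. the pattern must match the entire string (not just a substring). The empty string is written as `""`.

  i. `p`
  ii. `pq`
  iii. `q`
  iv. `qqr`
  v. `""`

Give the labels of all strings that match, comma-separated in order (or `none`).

i → match
ii → match
iii → match
iv → no match
v → match

i, ii, iii, v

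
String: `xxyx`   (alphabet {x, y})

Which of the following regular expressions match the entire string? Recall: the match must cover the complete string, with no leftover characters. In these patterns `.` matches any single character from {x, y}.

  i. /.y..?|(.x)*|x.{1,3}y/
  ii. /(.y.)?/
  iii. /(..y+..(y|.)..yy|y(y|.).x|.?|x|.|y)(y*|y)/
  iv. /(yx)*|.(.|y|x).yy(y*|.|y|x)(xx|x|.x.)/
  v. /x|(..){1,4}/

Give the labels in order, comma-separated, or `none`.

i → match
ii → no match
iii → no match
iv → no match
v → match

i, v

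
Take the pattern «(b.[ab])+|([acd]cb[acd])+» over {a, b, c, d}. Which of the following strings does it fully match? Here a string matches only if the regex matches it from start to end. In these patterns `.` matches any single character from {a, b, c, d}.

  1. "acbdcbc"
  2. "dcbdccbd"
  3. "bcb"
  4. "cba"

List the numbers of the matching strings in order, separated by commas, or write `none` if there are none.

2, 3

1 → no match
2 → match
3 → match
4 → no match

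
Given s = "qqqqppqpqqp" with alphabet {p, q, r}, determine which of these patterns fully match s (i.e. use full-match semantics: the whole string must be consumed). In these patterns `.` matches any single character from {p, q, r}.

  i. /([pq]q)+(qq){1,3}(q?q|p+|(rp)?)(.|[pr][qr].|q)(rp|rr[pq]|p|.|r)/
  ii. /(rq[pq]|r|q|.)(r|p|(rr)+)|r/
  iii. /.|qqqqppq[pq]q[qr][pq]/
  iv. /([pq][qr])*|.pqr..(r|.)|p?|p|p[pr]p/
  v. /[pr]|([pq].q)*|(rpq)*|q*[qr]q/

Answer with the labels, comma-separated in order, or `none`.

iii

i → no match
ii → no match
iii → match
iv → no match
v → no match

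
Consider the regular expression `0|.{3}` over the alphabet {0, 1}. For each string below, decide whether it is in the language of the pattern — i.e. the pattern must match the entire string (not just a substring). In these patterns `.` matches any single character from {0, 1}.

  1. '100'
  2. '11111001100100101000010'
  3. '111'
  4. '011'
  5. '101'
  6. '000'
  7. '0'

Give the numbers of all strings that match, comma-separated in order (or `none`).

1 → match
2 → no match
3 → match
4 → match
5 → match
6 → match
7 → match

1, 3, 4, 5, 6, 7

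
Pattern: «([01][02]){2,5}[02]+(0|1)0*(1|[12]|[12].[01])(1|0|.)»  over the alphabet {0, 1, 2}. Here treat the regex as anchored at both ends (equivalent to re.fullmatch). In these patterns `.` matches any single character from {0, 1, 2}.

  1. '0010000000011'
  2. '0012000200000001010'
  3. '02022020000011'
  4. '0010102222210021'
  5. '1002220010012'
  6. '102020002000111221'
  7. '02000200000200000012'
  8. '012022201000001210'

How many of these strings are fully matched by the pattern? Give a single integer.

6

1 → match
2 → match
3 → match
4 → match
5 → match
6 → no match
7 → match
8 → no match
Total matched: 6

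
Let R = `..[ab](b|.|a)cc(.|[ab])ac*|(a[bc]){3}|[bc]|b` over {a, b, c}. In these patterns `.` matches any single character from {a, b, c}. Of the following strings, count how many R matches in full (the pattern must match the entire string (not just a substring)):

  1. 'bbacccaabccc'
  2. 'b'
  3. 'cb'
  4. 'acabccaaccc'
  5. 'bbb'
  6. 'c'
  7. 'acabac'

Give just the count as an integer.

4

1 → no match
2 → match
3 → no match
4 → match
5 → no match
6 → match
7 → match
Total matched: 4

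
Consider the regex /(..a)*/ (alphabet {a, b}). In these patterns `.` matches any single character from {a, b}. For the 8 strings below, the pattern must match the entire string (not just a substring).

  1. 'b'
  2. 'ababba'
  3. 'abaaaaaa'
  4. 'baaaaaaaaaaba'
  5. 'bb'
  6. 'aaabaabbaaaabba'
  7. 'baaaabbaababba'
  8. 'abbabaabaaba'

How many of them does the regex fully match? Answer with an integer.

2

1 → no match
2 → match
3 → no match
4 → no match
5 → no match
6 → match
7 → no match
8 → no match
Total matched: 2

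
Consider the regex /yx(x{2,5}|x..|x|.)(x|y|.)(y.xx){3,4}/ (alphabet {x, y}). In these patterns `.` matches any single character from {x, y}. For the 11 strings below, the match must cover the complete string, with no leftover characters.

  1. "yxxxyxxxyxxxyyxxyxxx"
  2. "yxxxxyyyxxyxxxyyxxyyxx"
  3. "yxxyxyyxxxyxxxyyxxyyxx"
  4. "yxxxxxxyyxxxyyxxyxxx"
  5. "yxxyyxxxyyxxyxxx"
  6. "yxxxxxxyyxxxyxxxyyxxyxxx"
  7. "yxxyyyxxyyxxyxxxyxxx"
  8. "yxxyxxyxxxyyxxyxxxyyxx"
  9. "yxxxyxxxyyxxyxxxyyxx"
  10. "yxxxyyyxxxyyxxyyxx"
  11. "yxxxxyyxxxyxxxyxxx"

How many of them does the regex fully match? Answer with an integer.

11

1 → match
2 → match
3 → match
4 → match
5 → match
6 → match
7 → match
8 → match
9 → match
10 → match
11 → match
Total matched: 11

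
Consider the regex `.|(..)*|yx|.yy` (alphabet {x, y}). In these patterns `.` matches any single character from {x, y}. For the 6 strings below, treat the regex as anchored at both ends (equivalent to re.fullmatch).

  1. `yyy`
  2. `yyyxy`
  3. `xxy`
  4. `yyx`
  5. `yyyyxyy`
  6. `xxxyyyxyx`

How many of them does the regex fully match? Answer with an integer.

1 → match
2 → no match
3 → no match
4 → no match
5 → no match
6 → no match
Total matched: 1

1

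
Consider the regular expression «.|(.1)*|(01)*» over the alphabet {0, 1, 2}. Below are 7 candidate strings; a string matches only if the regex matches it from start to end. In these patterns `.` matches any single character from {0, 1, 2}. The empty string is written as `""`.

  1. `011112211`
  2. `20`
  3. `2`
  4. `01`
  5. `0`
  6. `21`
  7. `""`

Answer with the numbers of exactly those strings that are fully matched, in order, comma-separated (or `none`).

3, 4, 5, 6, 7

1 → no match
2 → no match
3 → match
4 → match
5 → match
6 → match
7 → match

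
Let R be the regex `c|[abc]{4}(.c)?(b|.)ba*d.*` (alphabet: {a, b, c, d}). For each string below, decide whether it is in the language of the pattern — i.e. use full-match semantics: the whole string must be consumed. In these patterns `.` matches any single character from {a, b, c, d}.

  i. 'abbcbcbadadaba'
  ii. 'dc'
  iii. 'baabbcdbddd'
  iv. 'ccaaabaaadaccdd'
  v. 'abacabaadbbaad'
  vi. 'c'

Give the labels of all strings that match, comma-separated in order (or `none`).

i → no match
ii. 'dc' → no match
iii. 'baabbcdbddd' → match
iv → match
v → match
vi. 'c' → match

iii, iv, v, vi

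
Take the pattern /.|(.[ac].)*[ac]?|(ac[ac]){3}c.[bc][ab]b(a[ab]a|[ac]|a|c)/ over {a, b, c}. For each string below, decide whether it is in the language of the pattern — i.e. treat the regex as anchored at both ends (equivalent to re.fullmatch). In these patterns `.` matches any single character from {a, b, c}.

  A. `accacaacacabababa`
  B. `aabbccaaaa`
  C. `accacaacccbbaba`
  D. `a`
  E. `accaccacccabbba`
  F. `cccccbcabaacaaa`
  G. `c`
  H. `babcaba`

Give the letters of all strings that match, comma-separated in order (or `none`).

A, B, C, D, E, F, G, H

A → match
B → match
C → match
D → match
E → match
F → match
G → match
H → match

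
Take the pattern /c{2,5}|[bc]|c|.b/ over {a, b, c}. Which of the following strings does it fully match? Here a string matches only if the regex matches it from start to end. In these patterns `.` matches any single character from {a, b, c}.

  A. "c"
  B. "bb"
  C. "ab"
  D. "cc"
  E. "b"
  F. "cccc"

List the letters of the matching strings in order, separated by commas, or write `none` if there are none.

A, B, C, D, E, F

A. "c" → match
B. "bb" → match
C. "ab" → match
D. "cc" → match
E. "b" → match
F. "cccc" → match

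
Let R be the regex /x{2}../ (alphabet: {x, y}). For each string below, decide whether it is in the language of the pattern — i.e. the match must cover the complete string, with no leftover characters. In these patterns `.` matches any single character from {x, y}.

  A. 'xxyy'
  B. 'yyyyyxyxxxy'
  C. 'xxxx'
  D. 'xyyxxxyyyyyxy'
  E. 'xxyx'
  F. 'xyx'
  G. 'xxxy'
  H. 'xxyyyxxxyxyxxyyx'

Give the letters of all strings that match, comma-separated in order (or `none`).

A, C, E, G

A → match
B → no match — must start with 'x'
C → match
D → no match
E → match
F → no match
G → match
H → no match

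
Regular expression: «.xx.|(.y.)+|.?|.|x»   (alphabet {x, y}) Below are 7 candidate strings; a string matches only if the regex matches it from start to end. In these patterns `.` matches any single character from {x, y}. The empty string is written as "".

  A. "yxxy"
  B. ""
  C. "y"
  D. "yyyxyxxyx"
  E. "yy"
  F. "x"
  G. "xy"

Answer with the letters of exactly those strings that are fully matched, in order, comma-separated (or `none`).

A. "yxxy" → match
B. "" → match
C. "y" → match
D. "yyyxyxxyx" → match
E. "yy" → no match
F. "x" → match
G. "xy" → no match

A, B, C, D, F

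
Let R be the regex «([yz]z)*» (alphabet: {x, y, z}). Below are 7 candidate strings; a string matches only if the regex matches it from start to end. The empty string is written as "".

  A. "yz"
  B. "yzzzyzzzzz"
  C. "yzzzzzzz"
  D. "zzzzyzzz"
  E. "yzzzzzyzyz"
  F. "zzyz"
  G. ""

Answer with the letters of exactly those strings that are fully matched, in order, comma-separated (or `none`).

A, B, C, D, E, F, G

A → match
B → match
C → match
D → match
E → match
F → match
G → match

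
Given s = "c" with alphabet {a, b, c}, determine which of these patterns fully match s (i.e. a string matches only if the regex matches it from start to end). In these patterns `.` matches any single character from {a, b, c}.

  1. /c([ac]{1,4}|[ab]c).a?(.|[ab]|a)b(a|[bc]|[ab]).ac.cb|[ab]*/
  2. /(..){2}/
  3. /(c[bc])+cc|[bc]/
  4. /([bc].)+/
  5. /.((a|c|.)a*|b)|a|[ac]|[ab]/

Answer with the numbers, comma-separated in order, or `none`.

1 → no match
2 → no match
3 → match
4 → no match
5 → match

3, 5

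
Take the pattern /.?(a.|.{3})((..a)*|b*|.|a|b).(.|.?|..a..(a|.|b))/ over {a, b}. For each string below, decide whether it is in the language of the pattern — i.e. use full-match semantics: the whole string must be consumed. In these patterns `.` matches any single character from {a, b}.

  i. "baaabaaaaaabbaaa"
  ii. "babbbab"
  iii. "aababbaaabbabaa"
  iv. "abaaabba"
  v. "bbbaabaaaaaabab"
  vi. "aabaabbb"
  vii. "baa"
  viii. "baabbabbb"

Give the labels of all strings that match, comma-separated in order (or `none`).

i → no match
ii → match
iii → no match
iv → no match
v → no match
vi → no match
vii → no match
viii → no match

ii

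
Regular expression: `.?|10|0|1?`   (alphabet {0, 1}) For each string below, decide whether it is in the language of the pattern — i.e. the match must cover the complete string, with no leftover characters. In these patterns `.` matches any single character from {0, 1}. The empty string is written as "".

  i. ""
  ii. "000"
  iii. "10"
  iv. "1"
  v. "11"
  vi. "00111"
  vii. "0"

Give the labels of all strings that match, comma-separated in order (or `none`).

i, iii, iv, vii

i → match
ii → no match
iii → match
iv → match
v → no match
vi → no match
vii → match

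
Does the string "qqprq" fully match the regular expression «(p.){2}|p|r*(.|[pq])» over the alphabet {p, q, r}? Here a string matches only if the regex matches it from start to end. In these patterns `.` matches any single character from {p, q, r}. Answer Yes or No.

No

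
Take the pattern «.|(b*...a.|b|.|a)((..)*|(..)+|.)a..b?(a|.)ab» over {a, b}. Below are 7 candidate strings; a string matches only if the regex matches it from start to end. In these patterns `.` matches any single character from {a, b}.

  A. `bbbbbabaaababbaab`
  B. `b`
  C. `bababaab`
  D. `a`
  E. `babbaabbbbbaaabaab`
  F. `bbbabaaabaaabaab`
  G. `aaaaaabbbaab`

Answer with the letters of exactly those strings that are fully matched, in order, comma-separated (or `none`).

A, B, C, D, E, F, G

A → match
B. `b` → match
C. `bababaab` → match
D. `a` → match
E → match
F → match
G. `aaaaaabbbaab` → match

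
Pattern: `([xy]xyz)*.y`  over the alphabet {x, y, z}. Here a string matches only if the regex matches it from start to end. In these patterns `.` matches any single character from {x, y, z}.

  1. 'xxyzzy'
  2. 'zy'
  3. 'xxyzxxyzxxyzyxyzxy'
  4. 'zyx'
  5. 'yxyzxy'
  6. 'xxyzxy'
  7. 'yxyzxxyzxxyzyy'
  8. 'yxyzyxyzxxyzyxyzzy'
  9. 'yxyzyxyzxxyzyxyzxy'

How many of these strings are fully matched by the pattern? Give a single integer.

1 → match
2 → match
3 → match
4 → no match — must end with 'y'
5 → match
6 → match
7 → match
8 → match
9 → match
Total matched: 8

8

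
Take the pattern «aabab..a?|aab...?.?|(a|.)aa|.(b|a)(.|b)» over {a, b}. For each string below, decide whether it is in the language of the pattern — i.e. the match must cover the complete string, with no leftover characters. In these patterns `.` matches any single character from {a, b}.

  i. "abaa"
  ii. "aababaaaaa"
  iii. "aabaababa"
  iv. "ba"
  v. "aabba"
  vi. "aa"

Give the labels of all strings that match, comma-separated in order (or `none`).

v

i → no match
ii → no match
iii → no match
iv → no match
v → match
vi → no match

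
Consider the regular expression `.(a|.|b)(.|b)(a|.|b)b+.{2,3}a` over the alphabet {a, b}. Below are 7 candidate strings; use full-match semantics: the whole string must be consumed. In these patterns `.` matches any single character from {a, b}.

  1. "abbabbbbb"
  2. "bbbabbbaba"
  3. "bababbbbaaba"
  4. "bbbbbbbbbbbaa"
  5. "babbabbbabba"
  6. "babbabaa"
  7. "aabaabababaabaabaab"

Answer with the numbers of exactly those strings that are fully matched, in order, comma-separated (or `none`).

1 → no match — must end with "a"
2 → match
3 → match
4 → match
5 → no match
6 → no match
7 → no match — must end with "a"

2, 3, 4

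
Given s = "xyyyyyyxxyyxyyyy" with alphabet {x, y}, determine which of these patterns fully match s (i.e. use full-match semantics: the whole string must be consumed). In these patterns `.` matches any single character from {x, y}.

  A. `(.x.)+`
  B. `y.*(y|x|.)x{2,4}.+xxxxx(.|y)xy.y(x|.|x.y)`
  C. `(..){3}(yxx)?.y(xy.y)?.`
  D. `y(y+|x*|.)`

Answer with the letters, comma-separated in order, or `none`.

C

A → no match
B → no match — must start with "y"
C → match
D → no match — must start with "y"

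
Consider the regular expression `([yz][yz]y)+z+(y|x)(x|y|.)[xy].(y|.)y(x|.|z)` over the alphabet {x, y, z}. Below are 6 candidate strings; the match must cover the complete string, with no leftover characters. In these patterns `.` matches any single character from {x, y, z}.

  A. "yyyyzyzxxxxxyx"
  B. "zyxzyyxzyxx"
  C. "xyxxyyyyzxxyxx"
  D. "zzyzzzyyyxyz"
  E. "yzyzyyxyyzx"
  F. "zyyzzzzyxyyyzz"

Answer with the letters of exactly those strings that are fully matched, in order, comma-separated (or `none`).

A

A → match
B → no match
C → no match
D → no match
E → no match
F → no match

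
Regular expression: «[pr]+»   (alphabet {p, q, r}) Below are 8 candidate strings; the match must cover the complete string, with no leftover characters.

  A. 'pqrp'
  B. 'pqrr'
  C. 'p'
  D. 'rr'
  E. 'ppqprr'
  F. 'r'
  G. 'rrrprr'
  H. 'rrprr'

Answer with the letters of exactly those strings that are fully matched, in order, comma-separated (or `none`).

A → no match
B → no match
C → match
D → match
E → no match
F → match
G → match
H → match

C, D, F, G, H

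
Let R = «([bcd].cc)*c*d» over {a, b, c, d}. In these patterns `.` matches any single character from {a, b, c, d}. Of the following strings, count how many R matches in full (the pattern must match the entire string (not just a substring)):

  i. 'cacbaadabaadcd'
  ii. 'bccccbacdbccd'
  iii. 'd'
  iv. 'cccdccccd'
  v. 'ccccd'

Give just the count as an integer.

2

i → no match
ii → no match
iii. 'd' → match
iv. 'cccdccccd' → no match
v. 'ccccd' → match
Total matched: 2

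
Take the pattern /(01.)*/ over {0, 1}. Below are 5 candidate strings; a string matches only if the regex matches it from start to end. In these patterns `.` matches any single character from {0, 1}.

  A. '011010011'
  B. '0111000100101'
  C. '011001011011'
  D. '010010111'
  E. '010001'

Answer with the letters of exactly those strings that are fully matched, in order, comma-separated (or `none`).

A. '011010011' → match
B → no match
C. '011001011011' → no match
D. '010010111' → no match
E. '010001' → no match

A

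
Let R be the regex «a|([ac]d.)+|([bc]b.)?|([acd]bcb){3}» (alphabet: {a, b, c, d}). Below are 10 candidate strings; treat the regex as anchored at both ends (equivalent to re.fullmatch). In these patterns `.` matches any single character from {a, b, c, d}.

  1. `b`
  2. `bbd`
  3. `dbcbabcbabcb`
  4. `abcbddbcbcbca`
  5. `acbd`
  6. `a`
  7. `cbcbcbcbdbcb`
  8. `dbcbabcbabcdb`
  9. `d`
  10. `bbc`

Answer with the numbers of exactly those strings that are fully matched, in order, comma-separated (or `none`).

1 → no match
2 → match
3 → match
4 → no match
5 → no match
6 → match
7 → match
8 → no match
9 → no match
10 → match

2, 3, 6, 7, 10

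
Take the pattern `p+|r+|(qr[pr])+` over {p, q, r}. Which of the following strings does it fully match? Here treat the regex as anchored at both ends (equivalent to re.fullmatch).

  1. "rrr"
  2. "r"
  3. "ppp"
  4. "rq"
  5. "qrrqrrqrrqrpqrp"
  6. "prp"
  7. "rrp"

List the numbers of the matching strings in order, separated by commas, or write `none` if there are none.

1 → match
2 → match
3 → match
4 → no match
5 → match
6 → no match
7 → no match

1, 2, 3, 5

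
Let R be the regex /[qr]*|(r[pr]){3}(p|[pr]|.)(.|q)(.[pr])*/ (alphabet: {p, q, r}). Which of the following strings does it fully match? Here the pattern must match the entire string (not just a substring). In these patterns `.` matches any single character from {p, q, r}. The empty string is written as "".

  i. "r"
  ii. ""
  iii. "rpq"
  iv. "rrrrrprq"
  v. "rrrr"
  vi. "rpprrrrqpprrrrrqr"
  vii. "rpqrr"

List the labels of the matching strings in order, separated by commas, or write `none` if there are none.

i, ii, iv, v

i → match
ii → match
iii → no match
iv → match
v → match
vi → no match
vii → no match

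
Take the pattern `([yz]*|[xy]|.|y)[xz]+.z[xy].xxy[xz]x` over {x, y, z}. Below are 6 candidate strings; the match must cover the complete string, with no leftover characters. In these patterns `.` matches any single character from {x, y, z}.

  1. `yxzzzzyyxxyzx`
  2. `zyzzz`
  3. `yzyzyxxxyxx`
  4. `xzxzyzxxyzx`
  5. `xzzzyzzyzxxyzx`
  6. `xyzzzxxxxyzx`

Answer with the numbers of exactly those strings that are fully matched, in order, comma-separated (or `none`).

1 → match
2 → no match — must end with `x`
3 → match
4 → match
5 → no match
6 → no match

1, 3, 4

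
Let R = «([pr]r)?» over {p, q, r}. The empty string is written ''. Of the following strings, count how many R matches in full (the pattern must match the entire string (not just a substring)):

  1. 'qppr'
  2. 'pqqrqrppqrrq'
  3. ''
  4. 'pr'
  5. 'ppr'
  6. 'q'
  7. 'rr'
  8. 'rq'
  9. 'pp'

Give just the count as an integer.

1. 'qppr' → no match
2. 'pqqrqrppqrrq' → no match
3. '' → match
4. 'pr' → match
5. 'ppr' → no match
6. 'q' → no match
7. 'rr' → match
8. 'rq' → no match
9. 'pp' → no match
Total matched: 3

3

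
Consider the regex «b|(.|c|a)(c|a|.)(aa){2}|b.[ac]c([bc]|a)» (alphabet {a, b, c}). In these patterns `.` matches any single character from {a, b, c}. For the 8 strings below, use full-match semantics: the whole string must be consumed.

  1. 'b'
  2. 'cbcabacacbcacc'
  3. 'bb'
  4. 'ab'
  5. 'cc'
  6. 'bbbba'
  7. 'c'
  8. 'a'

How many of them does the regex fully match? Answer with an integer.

1

1 → match
2 → no match
3 → no match
4 → no match
5 → no match
6 → no match
7 → no match
8 → no match
Total matched: 1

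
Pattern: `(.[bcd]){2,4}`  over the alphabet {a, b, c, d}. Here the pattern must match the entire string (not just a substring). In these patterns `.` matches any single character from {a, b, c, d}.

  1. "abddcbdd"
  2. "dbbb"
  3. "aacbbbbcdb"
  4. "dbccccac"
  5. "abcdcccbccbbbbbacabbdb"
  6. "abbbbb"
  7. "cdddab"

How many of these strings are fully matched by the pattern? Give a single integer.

5

1. "abddcbdd" → match
2. "dbbb" → match
3. "aacbbbbcdb" → no match
4. "dbccccac" → match
5 → no match
6. "abbbbb" → match
7. "cdddab" → match
Total matched: 5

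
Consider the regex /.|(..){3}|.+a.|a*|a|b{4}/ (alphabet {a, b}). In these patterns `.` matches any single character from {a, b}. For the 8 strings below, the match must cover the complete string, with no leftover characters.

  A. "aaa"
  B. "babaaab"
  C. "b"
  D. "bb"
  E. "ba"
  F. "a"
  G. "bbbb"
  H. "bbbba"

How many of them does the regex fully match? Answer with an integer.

A → match
B → match
C → match
D → no match
E → no match
F → match
G → match
H → no match
Total matched: 5

5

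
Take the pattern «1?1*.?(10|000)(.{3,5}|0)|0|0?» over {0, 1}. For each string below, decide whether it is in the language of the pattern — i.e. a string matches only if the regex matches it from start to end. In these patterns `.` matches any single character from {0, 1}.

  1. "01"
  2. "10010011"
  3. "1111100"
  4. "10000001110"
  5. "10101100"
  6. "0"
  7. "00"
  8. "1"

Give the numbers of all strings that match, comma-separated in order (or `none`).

1 → no match
2 → no match
3 → match
4 → no match
5 → match
6 → match
7 → no match
8 → no match

3, 5, 6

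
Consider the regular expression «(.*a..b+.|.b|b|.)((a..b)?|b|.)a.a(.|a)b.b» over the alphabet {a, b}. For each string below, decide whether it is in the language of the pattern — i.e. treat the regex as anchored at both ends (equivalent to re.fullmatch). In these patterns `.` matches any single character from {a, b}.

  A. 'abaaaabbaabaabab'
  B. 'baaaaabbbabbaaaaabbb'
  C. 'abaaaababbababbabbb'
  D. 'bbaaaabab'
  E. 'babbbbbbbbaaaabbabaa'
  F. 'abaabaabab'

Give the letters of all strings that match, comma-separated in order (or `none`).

A → match
B → no match
C → no match
D → match
E → no match — must end with 'b'
F → match

A, D, F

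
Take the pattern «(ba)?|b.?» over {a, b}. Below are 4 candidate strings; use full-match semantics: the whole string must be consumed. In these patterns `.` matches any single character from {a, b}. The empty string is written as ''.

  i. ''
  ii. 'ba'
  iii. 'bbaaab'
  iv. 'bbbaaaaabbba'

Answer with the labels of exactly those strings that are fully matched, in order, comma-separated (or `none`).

i → match
ii → match
iii → no match
iv → no match

i, ii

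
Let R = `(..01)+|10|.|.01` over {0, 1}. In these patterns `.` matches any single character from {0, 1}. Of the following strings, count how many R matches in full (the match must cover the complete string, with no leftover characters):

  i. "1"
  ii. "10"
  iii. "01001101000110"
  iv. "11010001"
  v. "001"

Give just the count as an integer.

i → match
ii → match
iii → no match
iv → match
v → match
Total matched: 4

4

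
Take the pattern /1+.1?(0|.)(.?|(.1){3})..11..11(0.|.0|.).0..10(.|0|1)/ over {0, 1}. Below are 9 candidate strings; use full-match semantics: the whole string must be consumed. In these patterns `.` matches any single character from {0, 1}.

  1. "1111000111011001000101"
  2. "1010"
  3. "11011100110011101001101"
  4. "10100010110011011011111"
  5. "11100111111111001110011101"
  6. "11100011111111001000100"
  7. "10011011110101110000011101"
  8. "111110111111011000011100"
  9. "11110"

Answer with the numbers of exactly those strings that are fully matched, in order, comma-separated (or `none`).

1, 3, 5, 6, 8

1 → match
2 → no match
3 → match
4 → no match
5 → match
6 → match
7 → no match
8 → match
9 → no match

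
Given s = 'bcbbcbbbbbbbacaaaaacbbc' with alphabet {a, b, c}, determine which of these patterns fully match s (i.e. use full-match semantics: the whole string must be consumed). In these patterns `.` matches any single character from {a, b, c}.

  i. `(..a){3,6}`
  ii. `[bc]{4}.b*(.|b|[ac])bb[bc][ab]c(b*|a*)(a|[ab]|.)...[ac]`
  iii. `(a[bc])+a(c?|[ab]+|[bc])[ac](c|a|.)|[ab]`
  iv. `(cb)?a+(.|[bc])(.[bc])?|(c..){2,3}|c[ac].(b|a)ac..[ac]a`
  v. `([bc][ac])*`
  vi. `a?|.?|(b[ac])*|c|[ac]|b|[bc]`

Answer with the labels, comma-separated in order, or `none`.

i → no match — must end with 'a'
ii → match
iii → no match
iv → no match
v → no match
vi → no match

ii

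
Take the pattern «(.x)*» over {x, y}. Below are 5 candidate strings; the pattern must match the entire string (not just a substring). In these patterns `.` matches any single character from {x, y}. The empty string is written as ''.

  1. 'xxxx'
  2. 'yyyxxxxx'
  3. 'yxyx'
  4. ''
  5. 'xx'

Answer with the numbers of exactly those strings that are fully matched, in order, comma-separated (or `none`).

1. 'xxxx' → match
2. 'yyyxxxxx' → no match
3. 'yxyx' → match
4. '' → match
5. 'xx' → match

1, 3, 4, 5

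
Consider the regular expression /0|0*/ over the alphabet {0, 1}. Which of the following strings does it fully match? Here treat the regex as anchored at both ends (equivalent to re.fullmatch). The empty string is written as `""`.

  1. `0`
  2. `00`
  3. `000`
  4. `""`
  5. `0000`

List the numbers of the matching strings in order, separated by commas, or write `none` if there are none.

1 → match
2 → match
3 → match
4 → match
5 → match

1, 2, 3, 4, 5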